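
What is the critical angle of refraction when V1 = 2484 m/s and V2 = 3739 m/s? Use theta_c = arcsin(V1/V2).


V1/V2 = 2484/3739 = 0.664349
theta_c = arcsin(0.664349) = 41.6324 degrees

41.6324


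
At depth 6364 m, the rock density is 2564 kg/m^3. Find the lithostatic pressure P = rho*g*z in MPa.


P = rho * g * z / 1e6
= 2564 * 9.81 * 6364 / 1e6
= 160072673.76 / 1e6
= 160.0727 MPa

160.0727


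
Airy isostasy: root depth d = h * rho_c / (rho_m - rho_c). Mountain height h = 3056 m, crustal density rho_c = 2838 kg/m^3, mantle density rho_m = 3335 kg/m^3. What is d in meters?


rho_m - rho_c = 3335 - 2838 = 497
d = 3056 * 2838 / 497
= 8672928 / 497
= 17450.56 m

17450.56


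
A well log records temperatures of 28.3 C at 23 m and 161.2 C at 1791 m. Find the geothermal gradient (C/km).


dT = 161.2 - 28.3 = 132.9 C
dz = 1791 - 23 = 1768 m
gradient = dT/dz * 1000 = 132.9/1768 * 1000 = 75.1697 C/km

75.1697


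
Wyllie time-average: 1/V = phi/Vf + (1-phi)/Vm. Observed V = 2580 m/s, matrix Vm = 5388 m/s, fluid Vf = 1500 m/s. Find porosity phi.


1/V - 1/Vm = 1/2580 - 1/5388 = 0.000202
1/Vf - 1/Vm = 1/1500 - 1/5388 = 0.00048107
phi = 0.000202 / 0.00048107 = 0.4199

0.4199


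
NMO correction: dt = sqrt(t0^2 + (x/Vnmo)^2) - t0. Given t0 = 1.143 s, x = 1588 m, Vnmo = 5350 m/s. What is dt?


x/Vnmo = 1588/5350 = 0.296822
(x/Vnmo)^2 = 0.088104
t0^2 = 1.306449
sqrt(1.306449 + 0.088104) = 1.180912
dt = 1.180912 - 1.143 = 0.037912

0.037912


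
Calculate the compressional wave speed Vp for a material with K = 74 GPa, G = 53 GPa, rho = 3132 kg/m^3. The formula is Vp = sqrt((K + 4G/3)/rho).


First compute the effective modulus:
K + 4G/3 = 74e9 + 4*53e9/3 = 144666666666.67 Pa
Then divide by density:
144666666666.67 / 3132 = 46189868.0289 Pa/(kg/m^3)
Take the square root:
Vp = sqrt(46189868.0289) = 6796.31 m/s

6796.31


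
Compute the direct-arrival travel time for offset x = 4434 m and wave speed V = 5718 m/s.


t = x / V
= 4434 / 5718
= 0.7754 s

0.7754


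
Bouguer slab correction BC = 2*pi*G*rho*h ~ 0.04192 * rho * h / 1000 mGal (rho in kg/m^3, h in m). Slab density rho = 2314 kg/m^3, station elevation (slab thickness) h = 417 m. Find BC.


BC = 0.04192 * rho * h / 1000
= 0.04192 * 2314 * 417 / 1000
= 40.4502 mGal

40.4502


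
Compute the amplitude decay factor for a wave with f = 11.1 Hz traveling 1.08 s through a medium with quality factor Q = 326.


pi*f*t/Q = pi*11.1*1.08/326 = 0.115526
A/A0 = exp(-0.115526) = 0.890898

0.890898


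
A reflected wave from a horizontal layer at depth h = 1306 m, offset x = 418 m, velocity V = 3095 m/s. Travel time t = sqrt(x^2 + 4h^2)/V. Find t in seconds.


x^2 + 4h^2 = 418^2 + 4*1306^2 = 174724 + 6822544 = 6997268
sqrt(6997268) = 2645.235
t = 2645.235 / 3095 = 0.8547 s

0.8547


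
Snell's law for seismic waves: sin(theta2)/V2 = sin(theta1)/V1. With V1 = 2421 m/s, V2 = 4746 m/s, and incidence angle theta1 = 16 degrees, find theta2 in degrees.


sin(theta1) = sin(16 deg) = 0.275637
sin(theta2) = V2/V1 * sin(theta1) = 4746/2421 * 0.275637 = 0.540345
theta2 = arcsin(0.540345) = 32.7071 degrees

32.7071


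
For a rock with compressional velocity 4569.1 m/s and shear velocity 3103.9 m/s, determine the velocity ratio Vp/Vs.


Vp/Vs = 4569.1 / 3103.9
= 1.4721

1.4721


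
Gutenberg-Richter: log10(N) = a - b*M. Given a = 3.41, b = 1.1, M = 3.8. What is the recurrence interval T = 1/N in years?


log10(N) = 3.41 - 1.1*3.8 = -0.77
N = 10^-0.77 = 0.169824
T = 1/N = 1/0.169824 = 5.8884 years

5.8884


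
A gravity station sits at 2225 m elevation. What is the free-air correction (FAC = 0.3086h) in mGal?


FAC = 0.3086 * h
= 0.3086 * 2225
= 686.635 mGal

686.635


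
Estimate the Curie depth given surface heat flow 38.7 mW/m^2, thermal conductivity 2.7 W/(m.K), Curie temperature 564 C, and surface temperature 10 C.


T_Curie - T_surf = 564 - 10 = 554 C
Convert q to W/m^2: 38.7 mW/m^2 = 0.0387 W/m^2
d = 554 * 2.7 / 0.0387 = 38651.16 m

38651.16


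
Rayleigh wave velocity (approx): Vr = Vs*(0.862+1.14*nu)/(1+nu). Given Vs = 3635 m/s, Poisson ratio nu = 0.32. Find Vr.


Numerator factor = 0.862 + 1.14*0.32 = 1.2268
Denominator = 1 + 0.32 = 1.32
Vr = 3635 * 1.2268 / 1.32 = 3378.35 m/s

3378.35


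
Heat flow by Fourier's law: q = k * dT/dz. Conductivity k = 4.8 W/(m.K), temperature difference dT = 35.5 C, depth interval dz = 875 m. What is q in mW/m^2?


q = k * dT / dz * 1000
= 4.8 * 35.5 / 875 * 1000
= 0.194743 * 1000
= 194.7429 mW/m^2

194.7429


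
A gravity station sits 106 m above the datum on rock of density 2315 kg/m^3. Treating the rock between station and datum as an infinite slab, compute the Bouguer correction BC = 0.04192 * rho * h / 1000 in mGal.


BC = 0.04192 * rho * h / 1000
= 0.04192 * 2315 * 106 / 1000
= 10.2867 mGal

10.2867


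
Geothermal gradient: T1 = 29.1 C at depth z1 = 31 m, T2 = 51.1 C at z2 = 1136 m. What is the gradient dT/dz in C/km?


dT = 51.1 - 29.1 = 22.0 C
dz = 1136 - 31 = 1105 m
gradient = dT/dz * 1000 = 22.0/1105 * 1000 = 19.9095 C/km

19.9095


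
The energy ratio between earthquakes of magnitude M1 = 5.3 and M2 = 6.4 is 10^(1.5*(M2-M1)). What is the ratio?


M2 - M1 = 6.4 - 5.3 = 1.1
1.5 * 1.1 = 1.65
ratio = 10^1.65 = 44.67

44.67


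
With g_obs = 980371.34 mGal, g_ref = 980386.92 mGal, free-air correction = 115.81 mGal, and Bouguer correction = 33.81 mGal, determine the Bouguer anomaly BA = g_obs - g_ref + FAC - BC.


BA = g_obs - g_ref + FAC - BC
= 980371.34 - 980386.92 + 115.81 - 33.81
= 66.42 mGal

66.42


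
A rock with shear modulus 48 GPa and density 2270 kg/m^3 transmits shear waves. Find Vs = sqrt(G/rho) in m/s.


Convert G to Pa: G = 48e9 Pa
Compute G/rho = 48e9 / 2270 = 21145374.4493
Vs = sqrt(21145374.4493) = 4598.41 m/s

4598.41


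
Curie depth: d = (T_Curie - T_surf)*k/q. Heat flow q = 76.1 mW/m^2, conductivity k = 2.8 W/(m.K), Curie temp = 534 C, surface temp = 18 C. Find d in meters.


T_Curie - T_surf = 534 - 18 = 516 C
Convert q to W/m^2: 76.1 mW/m^2 = 0.0761 W/m^2
d = 516 * 2.8 / 0.0761 = 18985.55 m

18985.55


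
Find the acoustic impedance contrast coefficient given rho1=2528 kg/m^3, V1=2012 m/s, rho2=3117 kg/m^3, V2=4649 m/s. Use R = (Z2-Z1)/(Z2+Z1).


Z1 = 2528 * 2012 = 5086336
Z2 = 3117 * 4649 = 14490933
R = (14490933 - 5086336) / (14490933 + 5086336) = 9404597 / 19577269 = 0.4804

0.4804


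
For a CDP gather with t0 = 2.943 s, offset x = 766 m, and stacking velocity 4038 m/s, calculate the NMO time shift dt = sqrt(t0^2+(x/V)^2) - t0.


x/Vnmo = 766/4038 = 0.189698
(x/Vnmo)^2 = 0.035985
t0^2 = 8.661249
sqrt(8.661249 + 0.035985) = 2.949107
dt = 2.949107 - 2.943 = 0.006107

0.006107


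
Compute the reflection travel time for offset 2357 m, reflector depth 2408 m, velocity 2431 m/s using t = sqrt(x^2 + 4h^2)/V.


x^2 + 4h^2 = 2357^2 + 4*2408^2 = 5555449 + 23193856 = 28749305
sqrt(28749305) = 5361.8378
t = 5361.8378 / 2431 = 2.2056 s

2.2056


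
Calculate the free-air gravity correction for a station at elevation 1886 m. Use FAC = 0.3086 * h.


FAC = 0.3086 * h
= 0.3086 * 1886
= 582.0196 mGal

582.0196


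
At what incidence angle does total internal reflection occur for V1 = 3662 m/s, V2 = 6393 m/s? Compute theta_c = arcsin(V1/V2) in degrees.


V1/V2 = 3662/6393 = 0.572814
theta_c = arcsin(0.572814) = 34.9467 degrees

34.9467


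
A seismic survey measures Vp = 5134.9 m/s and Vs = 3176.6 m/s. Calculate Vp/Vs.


Vp/Vs = 5134.9 / 3176.6
= 1.6165

1.6165


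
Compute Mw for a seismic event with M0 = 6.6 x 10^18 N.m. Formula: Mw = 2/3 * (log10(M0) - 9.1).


log10(M0) = log10(6.6 x 10^18) = 18.8195
Mw = 2/3 * (18.8195 - 9.1)
= 2/3 * 9.7195
= 6.48

6.48


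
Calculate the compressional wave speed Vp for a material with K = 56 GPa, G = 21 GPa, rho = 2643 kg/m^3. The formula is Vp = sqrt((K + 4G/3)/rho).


First compute the effective modulus:
K + 4G/3 = 56e9 + 4*21e9/3 = 84000000000.0 Pa
Then divide by density:
84000000000.0 / 2643 = 31782065.8343 Pa/(kg/m^3)
Take the square root:
Vp = sqrt(31782065.8343) = 5637.56 m/s

5637.56


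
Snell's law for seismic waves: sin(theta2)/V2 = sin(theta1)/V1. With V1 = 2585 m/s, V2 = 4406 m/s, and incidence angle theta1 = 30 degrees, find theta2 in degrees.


sin(theta1) = sin(30 deg) = 0.5
sin(theta2) = V2/V1 * sin(theta1) = 4406/2585 * 0.5 = 0.852224
theta2 = arcsin(0.852224) = 58.4544 degrees

58.4544


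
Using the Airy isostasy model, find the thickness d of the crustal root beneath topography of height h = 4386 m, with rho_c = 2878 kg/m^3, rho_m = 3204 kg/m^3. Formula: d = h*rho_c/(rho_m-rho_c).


rho_m - rho_c = 3204 - 2878 = 326
d = 4386 * 2878 / 326
= 12622908 / 326
= 38720.58 m

38720.58


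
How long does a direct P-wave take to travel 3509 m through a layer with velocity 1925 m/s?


t = x / V
= 3509 / 1925
= 1.8229 s

1.8229


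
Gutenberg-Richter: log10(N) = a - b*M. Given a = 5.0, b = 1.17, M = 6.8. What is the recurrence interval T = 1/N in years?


log10(N) = 5.0 - 1.17*6.8 = -2.956
N = 10^-2.956 = 0.001107
T = 1/N = 1/0.001107 = 903.6495 years

903.6495


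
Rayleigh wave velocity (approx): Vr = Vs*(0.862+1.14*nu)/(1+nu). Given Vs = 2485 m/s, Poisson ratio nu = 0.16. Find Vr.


Numerator factor = 0.862 + 1.14*0.16 = 1.0444
Denominator = 1 + 0.16 = 1.16
Vr = 2485 * 1.0444 / 1.16 = 2237.36 m/s

2237.36


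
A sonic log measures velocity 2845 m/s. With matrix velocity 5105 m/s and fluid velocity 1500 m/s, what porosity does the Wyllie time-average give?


1/V - 1/Vm = 1/2845 - 1/5105 = 0.00015561
1/Vf - 1/Vm = 1/1500 - 1/5105 = 0.00047078
phi = 0.00015561 / 0.00047078 = 0.3305

0.3305


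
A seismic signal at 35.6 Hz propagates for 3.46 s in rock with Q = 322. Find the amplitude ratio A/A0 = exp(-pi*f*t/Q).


pi*f*t/Q = pi*35.6*3.46/322 = 1.201767
A/A0 = exp(-1.201767) = 0.300663

0.300663


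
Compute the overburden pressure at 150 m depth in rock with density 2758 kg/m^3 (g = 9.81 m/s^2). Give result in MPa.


P = rho * g * z / 1e6
= 2758 * 9.81 * 150 / 1e6
= 4058397.0 / 1e6
= 4.0584 MPa

4.0584


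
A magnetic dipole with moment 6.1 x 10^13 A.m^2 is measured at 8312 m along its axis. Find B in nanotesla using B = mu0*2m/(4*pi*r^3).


m = 6.1 x 10^13 = 61000000000000 A.m^2
2m = 122000000000000 A.m^2
r^3 = 8312^3 = 574270627328
B = (4pi*10^-7) * 122000000000000 / (4*pi * 574270627328) * 1e9
= 153309721.495182 / 7216497535944.19 * 1e9
= 21244.3392 nT

21244.3392


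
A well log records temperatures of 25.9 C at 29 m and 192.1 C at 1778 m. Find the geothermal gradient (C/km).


dT = 192.1 - 25.9 = 166.2 C
dz = 1778 - 29 = 1749 m
gradient = dT/dz * 1000 = 166.2/1749 * 1000 = 95.0257 C/km

95.0257


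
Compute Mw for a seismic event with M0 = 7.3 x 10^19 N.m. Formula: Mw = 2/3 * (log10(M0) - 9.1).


log10(M0) = log10(7.3 x 10^19) = 19.8633
Mw = 2/3 * (19.8633 - 9.1)
= 2/3 * 10.7633
= 7.18

7.18


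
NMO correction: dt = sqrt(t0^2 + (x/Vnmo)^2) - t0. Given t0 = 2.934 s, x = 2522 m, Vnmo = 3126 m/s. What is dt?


x/Vnmo = 2522/3126 = 0.806782
(x/Vnmo)^2 = 0.650897
t0^2 = 8.608356
sqrt(8.608356 + 0.650897) = 3.042902
dt = 3.042902 - 2.934 = 0.108902

0.108902


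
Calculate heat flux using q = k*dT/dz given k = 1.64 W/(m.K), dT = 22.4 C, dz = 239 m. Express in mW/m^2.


q = k * dT / dz * 1000
= 1.64 * 22.4 / 239 * 1000
= 0.153707 * 1000
= 153.7071 mW/m^2

153.7071


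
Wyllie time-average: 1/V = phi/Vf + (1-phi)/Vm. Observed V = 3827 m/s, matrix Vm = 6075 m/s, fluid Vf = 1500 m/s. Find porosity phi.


1/V - 1/Vm = 1/3827 - 1/6075 = 9.669e-05
1/Vf - 1/Vm = 1/1500 - 1/6075 = 0.00050206
phi = 9.669e-05 / 0.00050206 = 0.1926

0.1926


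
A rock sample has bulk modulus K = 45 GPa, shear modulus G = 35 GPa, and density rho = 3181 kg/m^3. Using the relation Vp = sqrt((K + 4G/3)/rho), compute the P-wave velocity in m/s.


First compute the effective modulus:
K + 4G/3 = 45e9 + 4*35e9/3 = 91666666666.67 Pa
Then divide by density:
91666666666.67 / 3181 = 28816933.8782 Pa/(kg/m^3)
Take the square root:
Vp = sqrt(28816933.8782) = 5368.14 m/s

5368.14


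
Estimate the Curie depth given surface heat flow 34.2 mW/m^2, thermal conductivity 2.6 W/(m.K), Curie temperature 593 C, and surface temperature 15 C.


T_Curie - T_surf = 593 - 15 = 578 C
Convert q to W/m^2: 34.2 mW/m^2 = 0.0342 W/m^2
d = 578 * 2.6 / 0.0342 = 43941.52 m

43941.52


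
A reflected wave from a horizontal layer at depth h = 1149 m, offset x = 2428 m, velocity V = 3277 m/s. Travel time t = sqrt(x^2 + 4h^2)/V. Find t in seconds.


x^2 + 4h^2 = 2428^2 + 4*1149^2 = 5895184 + 5280804 = 11175988
sqrt(11175988) = 3343.0507
t = 3343.0507 / 3277 = 1.0202 s

1.0202


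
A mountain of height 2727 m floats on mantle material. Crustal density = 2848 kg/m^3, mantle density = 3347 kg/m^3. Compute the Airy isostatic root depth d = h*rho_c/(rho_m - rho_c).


rho_m - rho_c = 3347 - 2848 = 499
d = 2727 * 2848 / 499
= 7766496 / 499
= 15564.12 m

15564.12


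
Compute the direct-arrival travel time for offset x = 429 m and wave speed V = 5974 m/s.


t = x / V
= 429 / 5974
= 0.0718 s

0.0718


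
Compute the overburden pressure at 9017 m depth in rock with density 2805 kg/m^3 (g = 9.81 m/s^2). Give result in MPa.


P = rho * g * z / 1e6
= 2805 * 9.81 * 9017 / 1e6
= 248121239.85 / 1e6
= 248.1212 MPa

248.1212


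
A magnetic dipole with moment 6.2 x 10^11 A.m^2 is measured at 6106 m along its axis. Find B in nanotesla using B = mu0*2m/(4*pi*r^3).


m = 6.2 x 10^11 = 620000000000 A.m^2
2m = 1240000000000 A.m^2
r^3 = 6106^3 = 227651439016
B = (4pi*10^-7) * 1240000000000 / (4*pi * 227651439016) * 1e9
= 1558229.956181 / 2860752353567.24 * 1e9
= 544.6924 nT

544.6924


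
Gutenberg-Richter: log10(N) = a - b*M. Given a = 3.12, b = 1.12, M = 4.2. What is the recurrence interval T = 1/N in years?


log10(N) = 3.12 - 1.12*4.2 = -1.584
N = 10^-1.584 = 0.026062
T = 1/N = 1/0.026062 = 38.3707 years

38.3707


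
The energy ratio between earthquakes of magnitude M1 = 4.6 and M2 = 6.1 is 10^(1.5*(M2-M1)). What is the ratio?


M2 - M1 = 6.1 - 4.6 = 1.5
1.5 * 1.5 = 2.25
ratio = 10^2.25 = 177.83

177.83


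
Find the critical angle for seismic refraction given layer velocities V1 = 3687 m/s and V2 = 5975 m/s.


V1/V2 = 3687/5975 = 0.617071
theta_c = arcsin(0.617071) = 38.1026 degrees

38.1026


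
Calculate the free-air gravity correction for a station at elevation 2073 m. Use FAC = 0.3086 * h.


FAC = 0.3086 * h
= 0.3086 * 2073
= 639.7278 mGal

639.7278


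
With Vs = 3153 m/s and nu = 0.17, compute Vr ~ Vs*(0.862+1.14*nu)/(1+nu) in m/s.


Numerator factor = 0.862 + 1.14*0.17 = 1.0558
Denominator = 1 + 0.17 = 1.17
Vr = 3153 * 1.0558 / 1.17 = 2845.25 m/s

2845.25


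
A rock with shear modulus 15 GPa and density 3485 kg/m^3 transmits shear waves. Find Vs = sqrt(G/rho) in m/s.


Convert G to Pa: G = 15e9 Pa
Compute G/rho = 15e9 / 3485 = 4304160.6887
Vs = sqrt(4304160.6887) = 2074.65 m/s

2074.65


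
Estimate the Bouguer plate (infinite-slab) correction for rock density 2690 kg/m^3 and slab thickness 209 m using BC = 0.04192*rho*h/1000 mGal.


BC = 0.04192 * rho * h / 1000
= 0.04192 * 2690 * 209 / 1000
= 23.5678 mGal

23.5678


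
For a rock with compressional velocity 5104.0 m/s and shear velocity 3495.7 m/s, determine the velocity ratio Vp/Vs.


Vp/Vs = 5104.0 / 3495.7
= 1.4601

1.4601


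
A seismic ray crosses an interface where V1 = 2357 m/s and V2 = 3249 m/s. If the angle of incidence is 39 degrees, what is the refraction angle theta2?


sin(theta1) = sin(39 deg) = 0.62932
sin(theta2) = V2/V1 * sin(theta1) = 3249/2357 * 0.62932 = 0.867485
theta2 = arcsin(0.867485) = 60.1677 degrees

60.1677


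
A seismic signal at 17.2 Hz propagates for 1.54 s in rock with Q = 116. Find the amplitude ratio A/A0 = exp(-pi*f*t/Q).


pi*f*t/Q = pi*17.2*1.54/116 = 0.717366
A/A0 = exp(-0.717366) = 0.488036

0.488036


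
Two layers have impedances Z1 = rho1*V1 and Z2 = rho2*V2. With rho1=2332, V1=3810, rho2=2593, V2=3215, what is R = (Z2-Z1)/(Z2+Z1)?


Z1 = 2332 * 3810 = 8884920
Z2 = 2593 * 3215 = 8336495
R = (8336495 - 8884920) / (8336495 + 8884920) = -548425 / 17221415 = -0.0318

-0.0318


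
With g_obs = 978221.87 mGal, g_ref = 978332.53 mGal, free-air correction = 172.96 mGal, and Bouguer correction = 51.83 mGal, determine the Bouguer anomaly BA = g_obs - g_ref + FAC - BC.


BA = g_obs - g_ref + FAC - BC
= 978221.87 - 978332.53 + 172.96 - 51.83
= 10.47 mGal

10.47


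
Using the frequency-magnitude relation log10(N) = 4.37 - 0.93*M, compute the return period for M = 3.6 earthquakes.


log10(N) = 4.37 - 0.93*3.6 = 1.022
N = 10^1.022 = 10.519619
T = 1/N = 1/10.519619 = 0.0951 years

0.0951


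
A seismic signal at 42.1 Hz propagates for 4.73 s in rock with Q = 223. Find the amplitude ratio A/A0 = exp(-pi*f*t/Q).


pi*f*t/Q = pi*42.1*4.73/223 = 2.805358
A/A0 = exp(-2.805358) = 0.060485

0.060485


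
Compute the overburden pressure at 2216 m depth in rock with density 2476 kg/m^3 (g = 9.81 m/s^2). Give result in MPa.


P = rho * g * z / 1e6
= 2476 * 9.81 * 2216 / 1e6
= 53825664.96 / 1e6
= 53.8257 MPa

53.8257


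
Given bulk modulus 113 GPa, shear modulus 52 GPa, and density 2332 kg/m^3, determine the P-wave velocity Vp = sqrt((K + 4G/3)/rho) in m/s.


First compute the effective modulus:
K + 4G/3 = 113e9 + 4*52e9/3 = 182333333333.33 Pa
Then divide by density:
182333333333.33 / 2332 = 78187535.7347 Pa/(kg/m^3)
Take the square root:
Vp = sqrt(78187535.7347) = 8842.37 m/s

8842.37


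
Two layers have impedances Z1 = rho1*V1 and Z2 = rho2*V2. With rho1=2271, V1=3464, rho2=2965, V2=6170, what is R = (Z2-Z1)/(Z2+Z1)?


Z1 = 2271 * 3464 = 7866744
Z2 = 2965 * 6170 = 18294050
R = (18294050 - 7866744) / (18294050 + 7866744) = 10427306 / 26160794 = 0.3986

0.3986


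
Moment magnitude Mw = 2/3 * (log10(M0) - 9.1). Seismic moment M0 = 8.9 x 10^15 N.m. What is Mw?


log10(M0) = log10(8.9 x 10^15) = 15.9494
Mw = 2/3 * (15.9494 - 9.1)
= 2/3 * 6.8494
= 4.57

4.57


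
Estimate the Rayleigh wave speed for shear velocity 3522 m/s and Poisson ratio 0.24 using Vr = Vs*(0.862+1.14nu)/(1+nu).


Numerator factor = 0.862 + 1.14*0.24 = 1.1356
Denominator = 1 + 0.24 = 1.24
Vr = 3522 * 1.1356 / 1.24 = 3225.47 m/s

3225.47


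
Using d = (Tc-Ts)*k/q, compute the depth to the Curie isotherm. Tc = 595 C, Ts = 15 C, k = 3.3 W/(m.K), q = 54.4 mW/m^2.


T_Curie - T_surf = 595 - 15 = 580 C
Convert q to W/m^2: 54.4 mW/m^2 = 0.0544 W/m^2
d = 580 * 3.3 / 0.0544 = 35183.82 m

35183.82


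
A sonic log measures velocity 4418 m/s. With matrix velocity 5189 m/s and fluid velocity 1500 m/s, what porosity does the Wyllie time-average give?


1/V - 1/Vm = 1/4418 - 1/5189 = 3.363e-05
1/Vf - 1/Vm = 1/1500 - 1/5189 = 0.00047395
phi = 3.363e-05 / 0.00047395 = 0.071

0.071


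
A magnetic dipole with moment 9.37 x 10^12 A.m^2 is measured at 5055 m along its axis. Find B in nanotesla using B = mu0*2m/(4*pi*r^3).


m = 9.37 x 10^12 = 9370000000000 A.m^2
2m = 18740000000000 A.m^2
r^3 = 5055^3 = 129170541375
B = (4pi*10^-7) * 18740000000000 / (4*pi * 129170541375) * 1e9
= 23549378.531309 / 1623204895375.67 * 1e9
= 14507.9519 nT

14507.9519


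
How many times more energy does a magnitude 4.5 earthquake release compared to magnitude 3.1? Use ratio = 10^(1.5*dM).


M2 - M1 = 4.5 - 3.1 = 1.4
1.5 * 1.4 = 2.1
ratio = 10^2.1 = 125.89

125.89


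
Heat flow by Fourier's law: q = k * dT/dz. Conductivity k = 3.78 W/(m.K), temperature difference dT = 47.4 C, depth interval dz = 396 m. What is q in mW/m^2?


q = k * dT / dz * 1000
= 3.78 * 47.4 / 396 * 1000
= 0.452455 * 1000
= 452.4545 mW/m^2

452.4545


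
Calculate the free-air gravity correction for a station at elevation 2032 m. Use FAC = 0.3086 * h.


FAC = 0.3086 * h
= 0.3086 * 2032
= 627.0752 mGal

627.0752


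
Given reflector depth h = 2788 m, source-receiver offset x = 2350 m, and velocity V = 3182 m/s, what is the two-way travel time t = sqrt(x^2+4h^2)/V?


x^2 + 4h^2 = 2350^2 + 4*2788^2 = 5522500 + 31091776 = 36614276
sqrt(36614276) = 6050.9731
t = 6050.9731 / 3182 = 1.9016 s

1.9016


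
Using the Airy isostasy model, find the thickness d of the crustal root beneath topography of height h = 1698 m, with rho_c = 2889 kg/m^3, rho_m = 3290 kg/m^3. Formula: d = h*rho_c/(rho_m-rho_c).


rho_m - rho_c = 3290 - 2889 = 401
d = 1698 * 2889 / 401
= 4905522 / 401
= 12233.22 m

12233.22


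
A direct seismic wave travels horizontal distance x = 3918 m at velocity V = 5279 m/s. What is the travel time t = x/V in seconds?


t = x / V
= 3918 / 5279
= 0.7422 s

0.7422


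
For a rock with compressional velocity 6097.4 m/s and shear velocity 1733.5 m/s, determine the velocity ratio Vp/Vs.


Vp/Vs = 6097.4 / 1733.5
= 3.5174

3.5174


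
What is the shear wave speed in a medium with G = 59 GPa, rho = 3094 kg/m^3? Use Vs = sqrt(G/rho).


Convert G to Pa: G = 59e9 Pa
Compute G/rho = 59e9 / 3094 = 19069166.128
Vs = sqrt(19069166.128) = 4366.83 m/s

4366.83


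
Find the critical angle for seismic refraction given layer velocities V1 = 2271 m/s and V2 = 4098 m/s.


V1/V2 = 2271/4098 = 0.554173
theta_c = arcsin(0.554173) = 33.6538 degrees

33.6538


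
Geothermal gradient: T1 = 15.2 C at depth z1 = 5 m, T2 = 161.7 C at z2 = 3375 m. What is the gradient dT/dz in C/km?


dT = 161.7 - 15.2 = 146.5 C
dz = 3375 - 5 = 3370 m
gradient = dT/dz * 1000 = 146.5/3370 * 1000 = 43.4718 C/km

43.4718


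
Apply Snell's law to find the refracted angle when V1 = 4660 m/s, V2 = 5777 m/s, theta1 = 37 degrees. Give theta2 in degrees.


sin(theta1) = sin(37 deg) = 0.601815
sin(theta2) = V2/V1 * sin(theta1) = 5777/4660 * 0.601815 = 0.74607
theta2 = arcsin(0.74607) = 48.2511 degrees

48.2511


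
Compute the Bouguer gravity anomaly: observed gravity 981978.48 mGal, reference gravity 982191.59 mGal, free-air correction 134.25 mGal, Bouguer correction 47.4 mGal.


BA = g_obs - g_ref + FAC - BC
= 981978.48 - 982191.59 + 134.25 - 47.4
= -126.26 mGal

-126.26


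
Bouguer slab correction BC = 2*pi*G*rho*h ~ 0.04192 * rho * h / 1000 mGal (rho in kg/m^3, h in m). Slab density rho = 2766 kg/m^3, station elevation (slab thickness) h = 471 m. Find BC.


BC = 0.04192 * rho * h / 1000
= 0.04192 * 2766 * 471 / 1000
= 54.6128 mGal

54.6128


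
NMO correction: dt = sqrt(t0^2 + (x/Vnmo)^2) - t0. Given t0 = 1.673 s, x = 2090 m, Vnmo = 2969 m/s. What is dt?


x/Vnmo = 2090/2969 = 0.703941
(x/Vnmo)^2 = 0.495533
t0^2 = 2.798929
sqrt(2.798929 + 0.495533) = 1.815065
dt = 1.815065 - 1.673 = 0.142065

0.142065


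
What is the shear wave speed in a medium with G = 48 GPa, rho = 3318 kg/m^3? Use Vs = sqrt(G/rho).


Convert G to Pa: G = 48e9 Pa
Compute G/rho = 48e9 / 3318 = 14466546.1121
Vs = sqrt(14466546.1121) = 3803.49 m/s

3803.49


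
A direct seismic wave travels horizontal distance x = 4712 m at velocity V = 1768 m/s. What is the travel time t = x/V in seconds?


t = x / V
= 4712 / 1768
= 2.6652 s

2.6652


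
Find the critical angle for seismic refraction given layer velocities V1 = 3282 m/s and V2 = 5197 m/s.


V1/V2 = 3282/5197 = 0.631518
theta_c = arcsin(0.631518) = 39.1622 degrees

39.1622


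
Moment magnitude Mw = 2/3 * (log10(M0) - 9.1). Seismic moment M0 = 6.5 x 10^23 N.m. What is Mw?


log10(M0) = log10(6.5 x 10^23) = 23.8129
Mw = 2/3 * (23.8129 - 9.1)
= 2/3 * 14.7129
= 9.81

9.81


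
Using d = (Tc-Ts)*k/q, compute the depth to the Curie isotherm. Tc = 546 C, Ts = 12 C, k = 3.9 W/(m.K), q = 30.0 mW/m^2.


T_Curie - T_surf = 546 - 12 = 534 C
Convert q to W/m^2: 30.0 mW/m^2 = 0.03 W/m^2
d = 534 * 3.9 / 0.03 = 69420.0 m

69420.0


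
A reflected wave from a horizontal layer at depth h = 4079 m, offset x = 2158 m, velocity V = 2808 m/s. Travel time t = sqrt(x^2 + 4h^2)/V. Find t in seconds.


x^2 + 4h^2 = 2158^2 + 4*4079^2 = 4656964 + 66552964 = 71209928
sqrt(71209928) = 8438.5975
t = 8438.5975 / 2808 = 3.0052 s

3.0052


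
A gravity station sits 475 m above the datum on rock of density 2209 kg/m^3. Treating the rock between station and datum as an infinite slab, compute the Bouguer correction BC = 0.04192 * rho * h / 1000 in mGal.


BC = 0.04192 * rho * h / 1000
= 0.04192 * 2209 * 475 / 1000
= 43.9856 mGal

43.9856


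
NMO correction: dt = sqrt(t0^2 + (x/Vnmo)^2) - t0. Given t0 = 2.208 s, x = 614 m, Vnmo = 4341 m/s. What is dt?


x/Vnmo = 614/4341 = 0.141442
(x/Vnmo)^2 = 0.020006
t0^2 = 4.875264
sqrt(4.875264 + 0.020006) = 2.212526
dt = 2.212526 - 2.208 = 0.004526

0.004526


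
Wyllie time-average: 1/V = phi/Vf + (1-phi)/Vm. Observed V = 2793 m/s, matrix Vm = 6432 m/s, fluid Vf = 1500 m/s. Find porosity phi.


1/V - 1/Vm = 1/2793 - 1/6432 = 0.00020257
1/Vf - 1/Vm = 1/1500 - 1/6432 = 0.00051119
phi = 0.00020257 / 0.00051119 = 0.3963

0.3963


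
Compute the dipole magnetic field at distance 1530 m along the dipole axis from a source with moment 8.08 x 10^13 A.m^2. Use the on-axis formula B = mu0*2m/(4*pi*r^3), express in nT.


m = 8.08 x 10^13 = 80800000000000 A.m^2
2m = 161600000000000 A.m^2
r^3 = 1530^3 = 3581577000
B = (4pi*10^-7) * 161600000000000 / (4*pi * 3581577000) * 1e9
= 203072549.128044 / 45007423965.86 * 1e9
= 4511978.9411 nT

4511978.9411


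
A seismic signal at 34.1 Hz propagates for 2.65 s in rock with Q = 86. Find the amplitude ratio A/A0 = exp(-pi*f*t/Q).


pi*f*t/Q = pi*34.1*2.65/86 = 3.301047
A/A0 = exp(-3.301047) = 0.036845

0.036845


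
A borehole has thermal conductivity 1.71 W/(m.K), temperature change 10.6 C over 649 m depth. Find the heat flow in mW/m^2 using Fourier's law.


q = k * dT / dz * 1000
= 1.71 * 10.6 / 649 * 1000
= 0.027929 * 1000
= 27.9291 mW/m^2

27.9291


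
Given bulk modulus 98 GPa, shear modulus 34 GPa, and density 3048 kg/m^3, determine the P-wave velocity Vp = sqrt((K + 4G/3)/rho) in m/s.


First compute the effective modulus:
K + 4G/3 = 98e9 + 4*34e9/3 = 143333333333.33 Pa
Then divide by density:
143333333333.33 / 3048 = 47025371.8285 Pa/(kg/m^3)
Take the square root:
Vp = sqrt(47025371.8285) = 6857.5 m/s

6857.5


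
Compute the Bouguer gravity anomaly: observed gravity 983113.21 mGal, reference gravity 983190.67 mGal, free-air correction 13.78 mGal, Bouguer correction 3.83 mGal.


BA = g_obs - g_ref + FAC - BC
= 983113.21 - 983190.67 + 13.78 - 3.83
= -67.51 mGal

-67.51


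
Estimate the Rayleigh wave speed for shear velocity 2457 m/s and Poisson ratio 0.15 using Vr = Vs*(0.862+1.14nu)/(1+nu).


Numerator factor = 0.862 + 1.14*0.15 = 1.033
Denominator = 1 + 0.15 = 1.15
Vr = 2457 * 1.033 / 1.15 = 2207.03 m/s

2207.03


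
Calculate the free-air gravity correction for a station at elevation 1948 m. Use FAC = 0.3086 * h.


FAC = 0.3086 * h
= 0.3086 * 1948
= 601.1528 mGal

601.1528


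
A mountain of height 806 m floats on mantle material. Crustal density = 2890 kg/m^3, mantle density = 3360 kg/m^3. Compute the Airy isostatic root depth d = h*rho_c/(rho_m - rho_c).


rho_m - rho_c = 3360 - 2890 = 470
d = 806 * 2890 / 470
= 2329340 / 470
= 4956.04 m

4956.04


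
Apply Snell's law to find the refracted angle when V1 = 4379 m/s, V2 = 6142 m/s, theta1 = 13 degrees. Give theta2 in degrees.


sin(theta1) = sin(13 deg) = 0.224951
sin(theta2) = V2/V1 * sin(theta1) = 6142/4379 * 0.224951 = 0.315517
theta2 = arcsin(0.315517) = 18.392 degrees

18.392


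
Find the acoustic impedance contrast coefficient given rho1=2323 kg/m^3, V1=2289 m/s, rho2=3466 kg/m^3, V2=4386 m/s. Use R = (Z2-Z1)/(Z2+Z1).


Z1 = 2323 * 2289 = 5317347
Z2 = 3466 * 4386 = 15201876
R = (15201876 - 5317347) / (15201876 + 5317347) = 9884529 / 20519223 = 0.4817

0.4817


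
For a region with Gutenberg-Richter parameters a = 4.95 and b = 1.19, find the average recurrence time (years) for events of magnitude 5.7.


log10(N) = 4.95 - 1.19*5.7 = -1.833
N = 10^-1.833 = 0.014689
T = 1/N = 1/0.014689 = 68.0769 years

68.0769


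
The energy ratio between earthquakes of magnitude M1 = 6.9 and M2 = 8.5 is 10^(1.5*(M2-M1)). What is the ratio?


M2 - M1 = 8.5 - 6.9 = 1.6
1.5 * 1.6 = 2.4
ratio = 10^2.4 = 251.19

251.19


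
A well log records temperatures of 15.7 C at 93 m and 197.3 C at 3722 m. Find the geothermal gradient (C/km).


dT = 197.3 - 15.7 = 181.6 C
dz = 3722 - 93 = 3629 m
gradient = dT/dz * 1000 = 181.6/3629 * 1000 = 50.0413 C/km

50.0413


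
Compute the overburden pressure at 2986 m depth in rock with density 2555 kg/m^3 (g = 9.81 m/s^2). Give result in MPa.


P = rho * g * z / 1e6
= 2555 * 9.81 * 2986 / 1e6
= 74842746.3 / 1e6
= 74.8427 MPa

74.8427


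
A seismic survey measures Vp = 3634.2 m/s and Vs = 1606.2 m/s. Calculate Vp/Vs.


Vp/Vs = 3634.2 / 1606.2
= 2.2626

2.2626


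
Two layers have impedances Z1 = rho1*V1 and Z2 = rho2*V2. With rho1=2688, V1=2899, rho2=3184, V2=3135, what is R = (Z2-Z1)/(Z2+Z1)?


Z1 = 2688 * 2899 = 7792512
Z2 = 3184 * 3135 = 9981840
R = (9981840 - 7792512) / (9981840 + 7792512) = 2189328 / 17774352 = 0.1232

0.1232


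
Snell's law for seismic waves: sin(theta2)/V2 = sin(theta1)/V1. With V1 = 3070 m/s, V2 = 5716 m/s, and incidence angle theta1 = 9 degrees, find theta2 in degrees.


sin(theta1) = sin(9 deg) = 0.156434
sin(theta2) = V2/V1 * sin(theta1) = 5716/3070 * 0.156434 = 0.291264
theta2 = arcsin(0.291264) = 16.9336 degrees

16.9336


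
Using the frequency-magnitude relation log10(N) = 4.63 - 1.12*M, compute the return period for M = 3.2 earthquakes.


log10(N) = 4.63 - 1.12*3.2 = 1.046
N = 10^1.046 = 11.117317
T = 1/N = 1/11.117317 = 0.0899 years

0.0899


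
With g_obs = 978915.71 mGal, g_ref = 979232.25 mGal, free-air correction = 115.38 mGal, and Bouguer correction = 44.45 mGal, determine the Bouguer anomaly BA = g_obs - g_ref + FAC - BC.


BA = g_obs - g_ref + FAC - BC
= 978915.71 - 979232.25 + 115.38 - 44.45
= -245.61 mGal

-245.61


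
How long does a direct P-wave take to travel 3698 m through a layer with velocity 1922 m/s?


t = x / V
= 3698 / 1922
= 1.924 s

1.924


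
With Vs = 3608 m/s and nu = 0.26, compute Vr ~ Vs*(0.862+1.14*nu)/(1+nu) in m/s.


Numerator factor = 0.862 + 1.14*0.26 = 1.1584
Denominator = 1 + 0.26 = 1.26
Vr = 3608 * 1.1584 / 1.26 = 3317.07 m/s

3317.07


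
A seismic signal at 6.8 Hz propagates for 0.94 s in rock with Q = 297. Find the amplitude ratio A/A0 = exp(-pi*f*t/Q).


pi*f*t/Q = pi*6.8*0.94/297 = 0.067613
A/A0 = exp(-0.067613) = 0.934622

0.934622


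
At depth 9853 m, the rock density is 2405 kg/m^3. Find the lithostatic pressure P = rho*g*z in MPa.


P = rho * g * z / 1e6
= 2405 * 9.81 * 9853 / 1e6
= 232462321.65 / 1e6
= 232.4623 MPa

232.4623


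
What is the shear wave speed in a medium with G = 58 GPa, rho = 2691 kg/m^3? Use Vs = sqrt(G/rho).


Convert G to Pa: G = 58e9 Pa
Compute G/rho = 58e9 / 2691 = 21553325.9012
Vs = sqrt(21553325.9012) = 4642.56 m/s

4642.56


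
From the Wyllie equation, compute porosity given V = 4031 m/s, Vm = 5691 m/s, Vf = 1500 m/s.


1/V - 1/Vm = 1/4031 - 1/5691 = 7.236e-05
1/Vf - 1/Vm = 1/1500 - 1/5691 = 0.00049095
phi = 7.236e-05 / 0.00049095 = 0.1474

0.1474


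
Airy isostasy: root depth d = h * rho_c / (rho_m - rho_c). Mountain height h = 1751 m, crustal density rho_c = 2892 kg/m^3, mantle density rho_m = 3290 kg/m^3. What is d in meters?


rho_m - rho_c = 3290 - 2892 = 398
d = 1751 * 2892 / 398
= 5063892 / 398
= 12723.35 m

12723.35


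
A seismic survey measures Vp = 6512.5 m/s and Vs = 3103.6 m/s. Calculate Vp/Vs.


Vp/Vs = 6512.5 / 3103.6
= 2.0984

2.0984


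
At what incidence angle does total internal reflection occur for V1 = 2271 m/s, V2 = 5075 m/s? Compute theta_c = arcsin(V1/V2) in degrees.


V1/V2 = 2271/5075 = 0.447488
theta_c = arcsin(0.447488) = 26.5826 degrees

26.5826


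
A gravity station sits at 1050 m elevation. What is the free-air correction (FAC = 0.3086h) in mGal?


FAC = 0.3086 * h
= 0.3086 * 1050
= 324.03 mGal

324.03


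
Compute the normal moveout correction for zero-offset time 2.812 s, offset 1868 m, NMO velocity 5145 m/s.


x/Vnmo = 1868/5145 = 0.363071
(x/Vnmo)^2 = 0.131821
t0^2 = 7.907344
sqrt(7.907344 + 0.131821) = 2.835342
dt = 2.835342 - 2.812 = 0.023342

0.023342


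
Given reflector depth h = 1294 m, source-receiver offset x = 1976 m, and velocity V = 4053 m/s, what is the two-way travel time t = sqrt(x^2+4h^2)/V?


x^2 + 4h^2 = 1976^2 + 4*1294^2 = 3904576 + 6697744 = 10602320
sqrt(10602320) = 3256.1204
t = 3256.1204 / 4053 = 0.8034 s

0.8034


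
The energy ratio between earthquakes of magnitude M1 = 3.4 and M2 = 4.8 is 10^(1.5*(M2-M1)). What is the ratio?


M2 - M1 = 4.8 - 3.4 = 1.4
1.5 * 1.4 = 2.1
ratio = 10^2.1 = 125.89

125.89


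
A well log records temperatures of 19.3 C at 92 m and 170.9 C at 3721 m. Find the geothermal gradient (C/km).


dT = 170.9 - 19.3 = 151.6 C
dz = 3721 - 92 = 3629 m
gradient = dT/dz * 1000 = 151.6/3629 * 1000 = 41.7746 C/km

41.7746


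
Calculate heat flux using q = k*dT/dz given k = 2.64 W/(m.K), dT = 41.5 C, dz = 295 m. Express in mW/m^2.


q = k * dT / dz * 1000
= 2.64 * 41.5 / 295 * 1000
= 0.37139 * 1000
= 371.3898 mW/m^2

371.3898


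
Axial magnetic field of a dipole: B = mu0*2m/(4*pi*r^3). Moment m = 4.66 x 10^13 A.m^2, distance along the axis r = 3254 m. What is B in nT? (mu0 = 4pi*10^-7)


m = 4.66 x 10^13 = 46600000000000 A.m^2
2m = 93200000000000 A.m^2
r^3 = 3254^3 = 34455031064
B = (4pi*10^-7) * 93200000000000 / (4*pi * 34455031064) * 1e9
= 117118574.125827 / 432974689879.48 * 1e9
= 270497.5068 nT

270497.5068


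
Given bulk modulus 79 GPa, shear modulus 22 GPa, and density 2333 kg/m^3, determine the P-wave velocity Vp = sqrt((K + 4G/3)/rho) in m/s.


First compute the effective modulus:
K + 4G/3 = 79e9 + 4*22e9/3 = 108333333333.33 Pa
Then divide by density:
108333333333.33 / 2333 = 46435205.0293 Pa/(kg/m^3)
Take the square root:
Vp = sqrt(46435205.0293) = 6814.34 m/s

6814.34


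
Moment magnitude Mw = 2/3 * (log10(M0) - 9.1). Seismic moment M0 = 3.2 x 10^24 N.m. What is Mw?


log10(M0) = log10(3.2 x 10^24) = 24.5051
Mw = 2/3 * (24.5051 - 9.1)
= 2/3 * 15.4051
= 10.27

10.27


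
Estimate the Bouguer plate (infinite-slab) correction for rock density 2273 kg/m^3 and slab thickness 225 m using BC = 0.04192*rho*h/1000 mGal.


BC = 0.04192 * rho * h / 1000
= 0.04192 * 2273 * 225 / 1000
= 21.4389 mGal

21.4389


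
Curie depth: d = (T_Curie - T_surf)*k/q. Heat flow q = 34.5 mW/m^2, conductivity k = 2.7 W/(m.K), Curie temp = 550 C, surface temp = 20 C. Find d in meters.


T_Curie - T_surf = 550 - 20 = 530 C
Convert q to W/m^2: 34.5 mW/m^2 = 0.0345 W/m^2
d = 530 * 2.7 / 0.0345 = 41478.26 m

41478.26


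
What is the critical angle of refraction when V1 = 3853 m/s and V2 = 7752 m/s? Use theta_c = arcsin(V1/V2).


V1/V2 = 3853/7752 = 0.497033
theta_c = arcsin(0.497033) = 29.8039 degrees

29.8039


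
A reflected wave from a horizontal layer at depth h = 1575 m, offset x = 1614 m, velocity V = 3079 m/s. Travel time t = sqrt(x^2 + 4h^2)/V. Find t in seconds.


x^2 + 4h^2 = 1614^2 + 4*1575^2 = 2604996 + 9922500 = 12527496
sqrt(12527496) = 3539.4203
t = 3539.4203 / 3079 = 1.1495 s

1.1495


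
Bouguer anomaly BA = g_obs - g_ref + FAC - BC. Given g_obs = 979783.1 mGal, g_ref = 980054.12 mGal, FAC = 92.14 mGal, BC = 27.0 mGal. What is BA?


BA = g_obs - g_ref + FAC - BC
= 979783.1 - 980054.12 + 92.14 - 27.0
= -205.88 mGal

-205.88


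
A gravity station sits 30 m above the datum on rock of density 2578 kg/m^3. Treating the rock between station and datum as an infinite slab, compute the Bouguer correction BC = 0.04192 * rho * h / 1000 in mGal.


BC = 0.04192 * rho * h / 1000
= 0.04192 * 2578 * 30 / 1000
= 3.2421 mGal

3.2421


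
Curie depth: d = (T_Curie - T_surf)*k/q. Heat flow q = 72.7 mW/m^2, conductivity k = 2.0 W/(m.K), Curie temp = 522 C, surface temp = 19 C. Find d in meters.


T_Curie - T_surf = 522 - 19 = 503 C
Convert q to W/m^2: 72.7 mW/m^2 = 0.0727 W/m^2
d = 503 * 2.0 / 0.0727 = 13837.69 m

13837.69


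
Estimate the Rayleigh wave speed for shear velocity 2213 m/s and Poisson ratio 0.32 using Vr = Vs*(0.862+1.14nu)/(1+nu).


Numerator factor = 0.862 + 1.14*0.32 = 1.2268
Denominator = 1 + 0.32 = 1.32
Vr = 2213 * 1.2268 / 1.32 = 2056.75 m/s

2056.75


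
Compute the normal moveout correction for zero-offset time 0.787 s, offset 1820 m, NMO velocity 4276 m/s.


x/Vnmo = 1820/4276 = 0.425631
(x/Vnmo)^2 = 0.181162
t0^2 = 0.619369
sqrt(0.619369 + 0.181162) = 0.894724
dt = 0.894724 - 0.787 = 0.107724

0.107724


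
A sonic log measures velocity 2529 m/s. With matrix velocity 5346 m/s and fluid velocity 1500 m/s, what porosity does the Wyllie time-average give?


1/V - 1/Vm = 1/2529 - 1/5346 = 0.00020836
1/Vf - 1/Vm = 1/1500 - 1/5346 = 0.00047961
phi = 0.00020836 / 0.00047961 = 0.4344

0.4344


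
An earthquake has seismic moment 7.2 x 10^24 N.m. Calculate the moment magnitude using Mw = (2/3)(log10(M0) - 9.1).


log10(M0) = log10(7.2 x 10^24) = 24.8573
Mw = 2/3 * (24.8573 - 9.1)
= 2/3 * 15.7573
= 10.5

10.5


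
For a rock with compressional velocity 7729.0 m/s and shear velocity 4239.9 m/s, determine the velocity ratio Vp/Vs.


Vp/Vs = 7729.0 / 4239.9
= 1.8229

1.8229


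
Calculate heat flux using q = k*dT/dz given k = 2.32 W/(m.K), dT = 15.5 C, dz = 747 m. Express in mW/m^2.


q = k * dT / dz * 1000
= 2.32 * 15.5 / 747 * 1000
= 0.048139 * 1000
= 48.1392 mW/m^2

48.1392


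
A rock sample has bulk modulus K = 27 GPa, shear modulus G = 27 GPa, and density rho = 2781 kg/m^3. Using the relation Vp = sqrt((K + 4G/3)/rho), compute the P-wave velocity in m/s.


First compute the effective modulus:
K + 4G/3 = 27e9 + 4*27e9/3 = 63000000000.0 Pa
Then divide by density:
63000000000.0 / 2781 = 22653721.6828 Pa/(kg/m^3)
Take the square root:
Vp = sqrt(22653721.6828) = 4759.59 m/s

4759.59


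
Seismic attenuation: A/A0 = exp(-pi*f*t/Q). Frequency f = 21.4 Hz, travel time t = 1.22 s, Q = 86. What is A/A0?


pi*f*t/Q = pi*21.4*1.22/86 = 0.953729
A/A0 = exp(-0.953729) = 0.385302

0.385302


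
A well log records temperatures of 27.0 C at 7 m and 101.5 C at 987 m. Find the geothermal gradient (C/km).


dT = 101.5 - 27.0 = 74.5 C
dz = 987 - 7 = 980 m
gradient = dT/dz * 1000 = 74.5/980 * 1000 = 76.0204 C/km

76.0204


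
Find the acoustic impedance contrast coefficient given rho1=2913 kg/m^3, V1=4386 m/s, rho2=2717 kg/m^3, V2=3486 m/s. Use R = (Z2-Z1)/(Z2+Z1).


Z1 = 2913 * 4386 = 12776418
Z2 = 2717 * 3486 = 9471462
R = (9471462 - 12776418) / (9471462 + 12776418) = -3304956 / 22247880 = -0.1486

-0.1486


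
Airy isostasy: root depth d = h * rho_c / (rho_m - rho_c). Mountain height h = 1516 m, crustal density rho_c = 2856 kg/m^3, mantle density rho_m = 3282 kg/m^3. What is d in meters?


rho_m - rho_c = 3282 - 2856 = 426
d = 1516 * 2856 / 426
= 4329696 / 426
= 10163.61 m

10163.61


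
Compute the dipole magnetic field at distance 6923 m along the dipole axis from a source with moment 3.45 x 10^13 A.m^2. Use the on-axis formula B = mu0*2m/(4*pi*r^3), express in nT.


m = 3.45 x 10^13 = 34500000000000 A.m^2
2m = 69000000000000 A.m^2
r^3 = 6923^3 = 331805052467
B = (4pi*10^-7) * 69000000000000 / (4*pi * 331805052467) * 1e9
= 86707957.239078 / 4169585261017.21 * 1e9
= 20795.3434 nT

20795.3434


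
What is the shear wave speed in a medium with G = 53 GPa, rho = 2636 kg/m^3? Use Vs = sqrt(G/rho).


Convert G to Pa: G = 53e9 Pa
Compute G/rho = 53e9 / 2636 = 20106221.5478
Vs = sqrt(20106221.5478) = 4484.0 m/s

4484.0


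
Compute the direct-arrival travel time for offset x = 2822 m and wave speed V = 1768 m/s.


t = x / V
= 2822 / 1768
= 1.5962 s

1.5962
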